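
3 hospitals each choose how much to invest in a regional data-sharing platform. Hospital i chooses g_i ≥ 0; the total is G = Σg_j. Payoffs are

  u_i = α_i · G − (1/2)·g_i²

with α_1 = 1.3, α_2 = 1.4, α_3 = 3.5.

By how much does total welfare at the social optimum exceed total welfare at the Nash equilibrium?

Hospital i's FOC: ∂u_i/∂g_i = α_i − g_i = 0, so g_i* = α_i.
NE contributions = (1.3, 1.4, 3.5); G = 6.2.
W^NE = (Σα)·G − ½Σα_i² = 6.2² − ½·15.9 = 30.49.
Planner sets g_i = Σα_j = 6.2 for every i, so G^SO = 3·6.2 = 18.6.
W^SO = (Σα)·G^SO − ½·3·(Σα)² = (3/2)·6.2² = 57.66.
Deadweight loss = W^SO − W^NE = 27.17.

27.17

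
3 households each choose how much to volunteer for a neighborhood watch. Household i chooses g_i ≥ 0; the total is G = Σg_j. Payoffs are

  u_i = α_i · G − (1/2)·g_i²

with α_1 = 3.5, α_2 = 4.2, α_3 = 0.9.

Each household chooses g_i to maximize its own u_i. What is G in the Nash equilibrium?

8.6

Household i's FOC: ∂u_i/∂g_i = α_i − g_i = 0, so g_i* = α_i.
NE contributions = (3.5, 4.2, 0.9); G = 8.6.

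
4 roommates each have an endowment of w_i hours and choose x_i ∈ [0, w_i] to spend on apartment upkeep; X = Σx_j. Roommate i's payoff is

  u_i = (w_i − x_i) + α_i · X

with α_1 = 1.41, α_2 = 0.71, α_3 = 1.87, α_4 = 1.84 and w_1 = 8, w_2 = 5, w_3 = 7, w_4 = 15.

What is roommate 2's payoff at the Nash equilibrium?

∂u_i/∂x_i = α_i − 1, so roommate i contributes w_i if α_i > 1, else 0.
α_i > 1 for i ∈ {1, 3, 4}; NE contributions (8, 0, 7, 15), X = 30.
u_2 = (5 − 0) + 0.71·30 = 26.3.

26.3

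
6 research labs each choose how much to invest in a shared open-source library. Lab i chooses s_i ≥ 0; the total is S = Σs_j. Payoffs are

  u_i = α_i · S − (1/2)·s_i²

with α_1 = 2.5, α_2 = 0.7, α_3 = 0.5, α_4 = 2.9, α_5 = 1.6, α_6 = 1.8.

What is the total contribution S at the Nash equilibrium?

Lab i's FOC: ∂u_i/∂s_i = α_i − s_i = 0, so s_i* = α_i.
NE contributions = (2.5, 0.7, 0.5, 2.9, 1.6, 1.8); S = 10.

10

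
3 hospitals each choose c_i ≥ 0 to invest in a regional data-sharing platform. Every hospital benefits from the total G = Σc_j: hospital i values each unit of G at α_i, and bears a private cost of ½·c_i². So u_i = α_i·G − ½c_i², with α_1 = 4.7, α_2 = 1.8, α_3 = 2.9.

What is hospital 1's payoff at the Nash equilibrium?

Hospital i's FOC: ∂u_i/∂c_i = α_i − c_i = 0, so c_i* = α_i.
NE contributions = (4.7, 1.8, 2.9); G = 9.4.
u_1 = α_1·G − ½·(c_1)² = 4.7·9.4 − ½·4.7² = 33.135.

33.135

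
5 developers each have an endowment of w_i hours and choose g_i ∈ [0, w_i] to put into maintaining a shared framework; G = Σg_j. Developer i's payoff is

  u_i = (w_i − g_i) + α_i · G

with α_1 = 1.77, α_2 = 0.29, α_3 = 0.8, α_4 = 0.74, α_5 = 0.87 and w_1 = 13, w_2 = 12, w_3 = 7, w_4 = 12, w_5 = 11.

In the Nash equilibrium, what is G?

∂u_i/∂g_i = α_i − 1, so developer i contributes w_i if α_i > 1, else 0.
α_i > 1 for i ∈ {1}; NE contributions (13, 0, 0, 0, 0), G = 13.

13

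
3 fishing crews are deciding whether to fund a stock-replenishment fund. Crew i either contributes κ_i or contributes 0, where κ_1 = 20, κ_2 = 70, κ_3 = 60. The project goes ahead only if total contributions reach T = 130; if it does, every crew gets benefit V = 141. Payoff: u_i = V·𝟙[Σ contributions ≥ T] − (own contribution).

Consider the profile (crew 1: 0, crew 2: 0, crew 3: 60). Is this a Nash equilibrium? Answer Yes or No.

No

Total = 60 < 130: not provided.
Crew 1 (pledges 0, payoff 0): pledging 20 → total 80, payoff -20. No gain.
Crew 2 (pledges 0, payoff 0): pledging 70 → total 130, payoff 71. Profitable deviation.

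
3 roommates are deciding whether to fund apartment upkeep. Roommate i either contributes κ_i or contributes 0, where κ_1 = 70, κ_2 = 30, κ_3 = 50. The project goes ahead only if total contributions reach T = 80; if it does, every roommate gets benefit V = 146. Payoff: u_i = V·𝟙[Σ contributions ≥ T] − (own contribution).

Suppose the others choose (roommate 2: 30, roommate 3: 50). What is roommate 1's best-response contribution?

Others' total = 80 ≥ 80; contributing adds cost 70 for no extra benefit.
Best response: 0.

0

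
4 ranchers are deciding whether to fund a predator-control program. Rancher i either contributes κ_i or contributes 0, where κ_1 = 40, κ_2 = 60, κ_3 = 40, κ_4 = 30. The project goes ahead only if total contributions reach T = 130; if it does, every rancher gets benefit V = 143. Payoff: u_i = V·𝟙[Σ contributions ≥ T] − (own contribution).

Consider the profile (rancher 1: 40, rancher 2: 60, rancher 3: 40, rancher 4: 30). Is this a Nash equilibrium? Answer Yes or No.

Total = 170 ≥ 130: provided.
Rancher 1 (pledges 40, payoff 103): dropping to 0 → total 130, payoff 143. Profitable deviation.

No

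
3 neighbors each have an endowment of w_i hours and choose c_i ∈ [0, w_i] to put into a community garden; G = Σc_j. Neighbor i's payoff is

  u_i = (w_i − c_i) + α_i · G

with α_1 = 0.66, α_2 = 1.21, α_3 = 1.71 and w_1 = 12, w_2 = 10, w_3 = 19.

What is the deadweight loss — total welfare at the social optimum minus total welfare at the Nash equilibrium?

∂u_i/∂c_i = α_i − 1, so neighbor i contributes w_i if α_i > 1, else 0.
α_i > 1 for i ∈ {2, 3}; NE contributions (0, 10, 19), G = 29.
W^NE = Σw_i − G^NE + (Σα_i)·G^NE = 41 + 2.58·29 = 115.82.
Planner: ∂(Σu_j)/∂c_i = Σα_j − 1 = 2.58 > 0, so everyone contributes w_i; G^SO = 41, W^SO = 41 + 2.58·41 = 146.78.
Deadweight loss = 30.96.

30.96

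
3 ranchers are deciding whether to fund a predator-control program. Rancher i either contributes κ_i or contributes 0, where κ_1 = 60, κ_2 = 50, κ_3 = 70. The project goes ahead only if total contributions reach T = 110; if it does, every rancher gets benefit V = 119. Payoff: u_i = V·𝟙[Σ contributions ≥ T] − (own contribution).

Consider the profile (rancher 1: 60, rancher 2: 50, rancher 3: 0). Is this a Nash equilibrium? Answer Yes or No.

Total = 110 ≥ 110: provided.
Rancher 1 (pledges 60, payoff 59): dropping to 0 → total 50, payoff 0. No gain.
Rancher 2 (pledges 50, payoff 69): dropping to 0 → total 60, payoff 0. No gain.
Rancher 3 (pledges 0, payoff 119): pledging 70 → total 180, payoff 49. No gain.

Yes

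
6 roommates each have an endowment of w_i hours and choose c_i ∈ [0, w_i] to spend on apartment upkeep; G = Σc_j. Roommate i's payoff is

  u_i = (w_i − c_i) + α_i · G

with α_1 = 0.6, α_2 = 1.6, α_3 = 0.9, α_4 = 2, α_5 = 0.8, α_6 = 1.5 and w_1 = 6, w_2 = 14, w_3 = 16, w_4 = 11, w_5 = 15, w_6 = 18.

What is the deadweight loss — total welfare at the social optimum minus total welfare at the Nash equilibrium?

236.8

∂u_i/∂c_i = α_i − 1, so roommate i contributes w_i if α_i > 1, else 0.
α_i > 1 for i ∈ {2, 4, 6}; NE contributions (0, 14, 0, 11, 0, 18), G = 43.
W^NE = Σw_i − G^NE + (Σα_i)·G^NE = 80 + 6.4·43 = 355.2.
Planner: ∂(Σu_j)/∂c_i = Σα_j − 1 = 6.4 > 0, so everyone contributes w_i; G^SO = 80, W^SO = 80 + 6.4·80 = 592.
Deadweight loss = 236.8.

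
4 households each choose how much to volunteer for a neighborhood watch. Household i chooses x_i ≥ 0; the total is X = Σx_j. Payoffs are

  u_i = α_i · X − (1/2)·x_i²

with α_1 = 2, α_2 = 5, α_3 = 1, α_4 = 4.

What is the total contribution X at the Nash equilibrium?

Household i's FOC: ∂u_i/∂x_i = α_i − x_i = 0, so x_i* = α_i.
NE contributions = (2, 5, 1, 4); X = 12.

12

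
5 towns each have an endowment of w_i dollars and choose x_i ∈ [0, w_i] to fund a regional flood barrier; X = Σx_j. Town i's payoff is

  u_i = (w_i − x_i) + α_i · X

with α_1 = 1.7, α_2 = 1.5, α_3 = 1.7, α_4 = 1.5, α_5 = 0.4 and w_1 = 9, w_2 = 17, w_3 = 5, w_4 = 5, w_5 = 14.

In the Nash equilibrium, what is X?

∂u_i/∂x_i = α_i − 1, so town i contributes w_i if α_i > 1, else 0.
α_i > 1 for i ∈ {1, 2, 3, 4}; NE contributions (9, 17, 5, 5, 0), X = 36.

36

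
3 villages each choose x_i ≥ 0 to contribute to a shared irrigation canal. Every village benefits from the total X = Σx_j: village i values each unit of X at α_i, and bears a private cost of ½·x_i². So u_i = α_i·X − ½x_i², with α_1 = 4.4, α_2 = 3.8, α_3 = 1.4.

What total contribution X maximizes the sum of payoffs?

Planner FOC: ∂(Σu_j)/∂x_i = (Σα_j) − x_i = 0, so x_i^SO = Σα_j = 9.6 for every i; X^SO = 28.8.

28.8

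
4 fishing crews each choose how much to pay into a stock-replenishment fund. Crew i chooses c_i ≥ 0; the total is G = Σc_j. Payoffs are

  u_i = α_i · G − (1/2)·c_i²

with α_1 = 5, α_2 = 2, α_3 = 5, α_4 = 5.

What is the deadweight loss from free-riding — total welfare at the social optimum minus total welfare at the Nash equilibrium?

Crew i's FOC: ∂u_i/∂c_i = α_i − c_i = 0, so c_i* = α_i.
NE contributions = (5, 2, 5, 5); G = 17.
W^NE = (Σα)·G − ½Σα_i² = 17² − ½·79 = 249.5.
Planner sets c_i = Σα_j = 17 for every i, so G^SO = 4·17 = 68.
W^SO = (Σα)·G^SO − ½·4·(Σα)² = (4/2)·17² = 578.
Deadweight loss = W^SO − W^NE = 328.5.

328.5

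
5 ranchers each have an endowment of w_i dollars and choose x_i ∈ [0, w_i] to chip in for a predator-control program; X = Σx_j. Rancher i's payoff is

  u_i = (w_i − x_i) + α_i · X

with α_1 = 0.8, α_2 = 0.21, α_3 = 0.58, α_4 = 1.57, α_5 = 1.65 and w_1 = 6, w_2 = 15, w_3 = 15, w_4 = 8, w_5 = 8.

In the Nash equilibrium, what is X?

∂u_i/∂x_i = α_i − 1, so rancher i contributes w_i if α_i > 1, else 0.
α_i > 1 for i ∈ {4, 5}; NE contributions (0, 0, 0, 8, 8), X = 16.

16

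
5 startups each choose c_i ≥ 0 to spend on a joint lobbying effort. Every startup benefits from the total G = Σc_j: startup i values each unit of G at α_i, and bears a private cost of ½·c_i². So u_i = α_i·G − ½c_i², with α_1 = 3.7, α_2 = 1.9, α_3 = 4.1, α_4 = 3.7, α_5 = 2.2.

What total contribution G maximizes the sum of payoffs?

78

Planner FOC: ∂(Σu_j)/∂c_i = (Σα_j) − c_i = 0, so c_i^SO = Σα_j = 15.6 for every i; G^SO = 78.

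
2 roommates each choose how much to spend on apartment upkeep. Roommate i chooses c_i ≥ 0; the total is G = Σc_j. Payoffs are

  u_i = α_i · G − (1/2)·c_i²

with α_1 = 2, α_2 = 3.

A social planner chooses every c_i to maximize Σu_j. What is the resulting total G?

10

Planner FOC: ∂(Σu_j)/∂c_i = (Σα_j) − c_i = 0, so c_i^SO = Σα_j = 5 for every i; G^SO = 10.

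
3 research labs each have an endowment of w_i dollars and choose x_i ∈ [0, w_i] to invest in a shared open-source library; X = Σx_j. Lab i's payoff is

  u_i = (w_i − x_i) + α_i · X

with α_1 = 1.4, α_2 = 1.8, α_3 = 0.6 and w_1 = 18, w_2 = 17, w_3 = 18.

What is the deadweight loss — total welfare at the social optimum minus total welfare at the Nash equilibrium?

50.4

∂u_i/∂x_i = α_i − 1, so lab i contributes w_i if α_i > 1, else 0.
α_i > 1 for i ∈ {1, 2}; NE contributions (18, 17, 0), X = 35.
W^NE = Σw_i − X^NE + (Σα_i)·X^NE = 53 + 2.8·35 = 151.
Planner: ∂(Σu_j)/∂x_i = Σα_j − 1 = 2.8 > 0, so everyone contributes w_i; X^SO = 53, W^SO = 53 + 2.8·53 = 201.4.
Deadweight loss = 50.4.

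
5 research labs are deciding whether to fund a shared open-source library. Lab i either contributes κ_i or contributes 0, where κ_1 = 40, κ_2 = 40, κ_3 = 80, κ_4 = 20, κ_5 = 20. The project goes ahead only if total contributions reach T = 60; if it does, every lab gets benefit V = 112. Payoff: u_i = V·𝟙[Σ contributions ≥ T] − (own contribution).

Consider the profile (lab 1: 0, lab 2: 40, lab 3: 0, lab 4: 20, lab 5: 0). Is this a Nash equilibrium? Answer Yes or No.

Total = 60 ≥ 60: provided.
Lab 1 (pledges 0, payoff 112): pledging 40 → total 100, payoff 72. No gain.
Lab 2 (pledges 40, payoff 72): dropping to 0 → total 20, payoff 0. No gain.
Lab 3 (pledges 0, payoff 112): pledging 80 → total 140, payoff 32. No gain.
Lab 4 (pledges 20, payoff 92): dropping to 0 → total 40, payoff 0. No gain.
Lab 5 (pledges 0, payoff 112): pledging 20 → total 80, payoff 92. No gain.

Yes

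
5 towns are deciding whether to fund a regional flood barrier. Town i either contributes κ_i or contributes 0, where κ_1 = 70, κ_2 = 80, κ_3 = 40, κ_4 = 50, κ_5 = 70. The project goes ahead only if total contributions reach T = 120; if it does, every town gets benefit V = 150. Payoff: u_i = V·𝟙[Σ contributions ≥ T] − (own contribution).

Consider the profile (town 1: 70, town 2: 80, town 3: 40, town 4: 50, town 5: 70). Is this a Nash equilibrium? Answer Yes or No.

No

Total = 310 ≥ 120: provided.
Town 1 (pledges 70, payoff 80): dropping to 0 → total 240, payoff 150. Profitable deviation.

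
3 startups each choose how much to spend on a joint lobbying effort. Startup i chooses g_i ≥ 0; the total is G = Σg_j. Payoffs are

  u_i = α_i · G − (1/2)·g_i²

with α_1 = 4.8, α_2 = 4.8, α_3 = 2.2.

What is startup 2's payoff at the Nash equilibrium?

Startup i's FOC: ∂u_i/∂g_i = α_i − g_i = 0, so g_i* = α_i.
NE contributions = (4.8, 4.8, 2.2); G = 11.8.
u_2 = α_2·G − ½·(g_2)² = 4.8·11.8 − ½·4.8² = 45.12.

45.12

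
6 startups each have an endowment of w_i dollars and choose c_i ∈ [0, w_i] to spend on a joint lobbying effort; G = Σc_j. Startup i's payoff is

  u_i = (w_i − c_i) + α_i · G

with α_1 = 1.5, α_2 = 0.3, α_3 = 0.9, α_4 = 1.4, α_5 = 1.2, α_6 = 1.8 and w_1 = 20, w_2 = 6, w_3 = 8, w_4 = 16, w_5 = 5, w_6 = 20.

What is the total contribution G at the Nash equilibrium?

∂u_i/∂c_i = α_i − 1, so startup i contributes w_i if α_i > 1, else 0.
α_i > 1 for i ∈ {1, 4, 5, 6}; NE contributions (20, 0, 0, 16, 5, 20), G = 61.

61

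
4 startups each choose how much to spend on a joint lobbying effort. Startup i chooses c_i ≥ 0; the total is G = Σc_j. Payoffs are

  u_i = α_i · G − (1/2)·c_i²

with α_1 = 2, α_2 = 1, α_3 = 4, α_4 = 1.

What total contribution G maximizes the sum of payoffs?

Planner FOC: ∂(Σu_j)/∂c_i = (Σα_j) − c_i = 0, so c_i^SO = Σα_j = 8 for every i; G^SO = 32.

32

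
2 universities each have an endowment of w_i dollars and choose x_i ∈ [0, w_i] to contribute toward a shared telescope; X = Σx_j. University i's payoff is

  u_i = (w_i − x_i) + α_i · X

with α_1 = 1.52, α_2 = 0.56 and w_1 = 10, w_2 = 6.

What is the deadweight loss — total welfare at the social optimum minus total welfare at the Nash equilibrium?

∂u_i/∂x_i = α_i − 1, so university i contributes w_i if α_i > 1, else 0.
α_i > 1 for i ∈ {1}; NE contributions (10, 0), X = 10.
W^NE = Σw_i − X^NE + (Σα_i)·X^NE = 16 + 1.08·10 = 26.8.
Planner: ∂(Σu_j)/∂x_i = Σα_j − 1 = 1.08 > 0, so everyone contributes w_i; X^SO = 16, W^SO = 16 + 1.08·16 = 33.28.
Deadweight loss = 6.48.

6.48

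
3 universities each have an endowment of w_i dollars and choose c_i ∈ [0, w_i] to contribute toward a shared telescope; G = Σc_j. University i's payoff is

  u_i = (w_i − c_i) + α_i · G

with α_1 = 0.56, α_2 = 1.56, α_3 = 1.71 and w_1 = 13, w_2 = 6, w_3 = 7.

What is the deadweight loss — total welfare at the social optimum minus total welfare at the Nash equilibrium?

∂u_i/∂c_i = α_i − 1, so university i contributes w_i if α_i > 1, else 0.
α_i > 1 for i ∈ {2, 3}; NE contributions (0, 6, 7), G = 13.
W^NE = Σw_i − G^NE + (Σα_i)·G^NE = 26 + 2.83·13 = 62.79.
Planner: ∂(Σu_j)/∂c_i = Σα_j − 1 = 2.83 > 0, so everyone contributes w_i; G^SO = 26, W^SO = 26 + 2.83·26 = 99.58.
Deadweight loss = 36.79.

36.79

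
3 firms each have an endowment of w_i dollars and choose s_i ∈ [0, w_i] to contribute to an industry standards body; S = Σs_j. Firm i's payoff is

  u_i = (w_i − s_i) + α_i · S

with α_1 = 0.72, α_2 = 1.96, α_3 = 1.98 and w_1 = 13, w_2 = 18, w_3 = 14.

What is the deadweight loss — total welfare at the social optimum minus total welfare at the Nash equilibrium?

∂u_i/∂s_i = α_i − 1, so firm i contributes w_i if α_i > 1, else 0.
α_i > 1 for i ∈ {2, 3}; NE contributions (0, 18, 14), S = 32.
W^NE = Σw_i − S^NE + (Σα_i)·S^NE = 45 + 3.66·32 = 162.12.
Planner: ∂(Σu_j)/∂s_i = Σα_j − 1 = 3.66 > 0, so everyone contributes w_i; S^SO = 45, W^SO = 45 + 3.66·45 = 209.7.
Deadweight loss = 47.58.

47.58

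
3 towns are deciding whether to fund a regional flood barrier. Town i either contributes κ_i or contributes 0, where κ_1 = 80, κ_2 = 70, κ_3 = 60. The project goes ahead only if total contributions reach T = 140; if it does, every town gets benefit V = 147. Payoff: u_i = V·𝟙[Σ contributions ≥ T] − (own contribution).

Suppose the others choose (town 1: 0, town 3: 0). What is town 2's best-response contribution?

Others' total = 0. Even contributing 70 gives 70 < 140: no benefit either way.
Best response: 0.

0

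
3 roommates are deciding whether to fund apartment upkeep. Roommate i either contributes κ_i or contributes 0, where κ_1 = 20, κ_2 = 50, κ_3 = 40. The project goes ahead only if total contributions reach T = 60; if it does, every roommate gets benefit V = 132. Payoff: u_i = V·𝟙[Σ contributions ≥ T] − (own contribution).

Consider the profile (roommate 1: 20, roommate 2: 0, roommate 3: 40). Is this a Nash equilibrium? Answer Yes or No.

Yes

Total = 60 ≥ 60: provided.
Roommate 1 (pledges 20, payoff 112): dropping to 0 → total 40, payoff 0. No gain.
Roommate 2 (pledges 0, payoff 132): pledging 50 → total 110, payoff 82. No gain.
Roommate 3 (pledges 40, payoff 92): dropping to 0 → total 20, payoff 0. No gain.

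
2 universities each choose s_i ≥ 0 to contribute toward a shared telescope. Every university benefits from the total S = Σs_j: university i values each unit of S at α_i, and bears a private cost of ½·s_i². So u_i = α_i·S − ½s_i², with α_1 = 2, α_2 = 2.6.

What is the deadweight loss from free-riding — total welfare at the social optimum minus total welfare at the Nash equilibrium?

University i's FOC: ∂u_i/∂s_i = α_i − s_i = 0, so s_i* = α_i.
NE contributions = (2, 2.6); S = 4.6.
W^NE = (Σα)·S − ½Σα_i² = 4.6² − ½·10.76 = 15.78.
Planner sets s_i = Σα_j = 4.6 for every i, so S^SO = 2·4.6 = 9.2.
W^SO = (Σα)·S^SO − ½·2·(Σα)² = (2/2)·4.6² = 21.16.
Deadweight loss = W^SO − W^NE = 5.38.

5.38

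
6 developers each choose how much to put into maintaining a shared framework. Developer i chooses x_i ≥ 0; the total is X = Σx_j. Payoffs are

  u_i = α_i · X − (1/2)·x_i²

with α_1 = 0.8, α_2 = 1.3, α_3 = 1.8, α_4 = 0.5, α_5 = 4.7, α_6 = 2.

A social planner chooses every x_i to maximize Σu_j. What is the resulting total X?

66.6

Planner FOC: ∂(Σu_j)/∂x_i = (Σα_j) − x_i = 0, so x_i^SO = Σα_j = 11.1 for every i; X^SO = 66.6.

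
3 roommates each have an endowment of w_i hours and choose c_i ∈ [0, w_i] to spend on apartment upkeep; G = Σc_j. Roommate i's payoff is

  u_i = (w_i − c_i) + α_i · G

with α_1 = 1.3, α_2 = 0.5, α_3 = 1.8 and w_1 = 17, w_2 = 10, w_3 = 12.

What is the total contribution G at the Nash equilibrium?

29

∂u_i/∂c_i = α_i − 1, so roommate i contributes w_i if α_i > 1, else 0.
α_i > 1 for i ∈ {1, 3}; NE contributions (17, 0, 12), G = 29.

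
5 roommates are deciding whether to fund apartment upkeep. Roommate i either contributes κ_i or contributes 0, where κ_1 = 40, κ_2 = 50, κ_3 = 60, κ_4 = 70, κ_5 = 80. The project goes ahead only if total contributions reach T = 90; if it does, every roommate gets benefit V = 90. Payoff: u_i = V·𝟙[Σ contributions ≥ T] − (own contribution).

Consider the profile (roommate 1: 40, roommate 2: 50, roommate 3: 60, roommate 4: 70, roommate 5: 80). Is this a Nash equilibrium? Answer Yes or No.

No

Total = 300 ≥ 90: provided.
Roommate 1 (pledges 40, payoff 50): dropping to 0 → total 260, payoff 90. Profitable deviation.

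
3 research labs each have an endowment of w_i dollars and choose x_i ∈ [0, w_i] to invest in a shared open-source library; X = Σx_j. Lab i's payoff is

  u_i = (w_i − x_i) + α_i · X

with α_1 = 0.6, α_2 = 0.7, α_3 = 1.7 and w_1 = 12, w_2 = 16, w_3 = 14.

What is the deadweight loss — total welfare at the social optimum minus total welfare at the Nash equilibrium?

56

∂u_i/∂x_i = α_i − 1, so lab i contributes w_i if α_i > 1, else 0.
α_i > 1 for i ∈ {3}; NE contributions (0, 0, 14), X = 14.
W^NE = Σw_i − X^NE + (Σα_i)·X^NE = 42 + 2·14 = 70.
Planner: ∂(Σu_j)/∂x_i = Σα_j − 1 = 2 > 0, so everyone contributes w_i; X^SO = 42, W^SO = 42 + 2·42 = 126.
Deadweight loss = 56.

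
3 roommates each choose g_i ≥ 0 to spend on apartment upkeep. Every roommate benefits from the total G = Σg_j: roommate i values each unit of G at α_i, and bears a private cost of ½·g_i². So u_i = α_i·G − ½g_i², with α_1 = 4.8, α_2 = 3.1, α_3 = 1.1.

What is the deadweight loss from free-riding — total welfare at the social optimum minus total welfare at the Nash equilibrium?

Roommate i's FOC: ∂u_i/∂g_i = α_i − g_i = 0, so g_i* = α_i.
NE contributions = (4.8, 3.1, 1.1); G = 9.
W^NE = (Σα)·G − ½Σα_i² = 9² − ½·33.86 = 64.07.
Planner sets g_i = Σα_j = 9 for every i, so G^SO = 3·9 = 27.
W^SO = (Σα)·G^SO − ½·3·(Σα)² = (3/2)·9² = 121.5.
Deadweight loss = W^SO − W^NE = 57.43.

57.43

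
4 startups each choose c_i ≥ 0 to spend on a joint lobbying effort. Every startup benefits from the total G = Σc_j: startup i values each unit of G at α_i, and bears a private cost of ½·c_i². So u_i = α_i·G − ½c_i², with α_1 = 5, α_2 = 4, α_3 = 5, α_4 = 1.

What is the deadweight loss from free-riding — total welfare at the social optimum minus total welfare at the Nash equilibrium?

Startup i's FOC: ∂u_i/∂c_i = α_i − c_i = 0, so c_i* = α_i.
NE contributions = (5, 4, 5, 1); G = 15.
W^NE = (Σα)·G − ½Σα_i² = 15² − ½·67 = 191.5.
Planner sets c_i = Σα_j = 15 for every i, so G^SO = 4·15 = 60.
W^SO = (Σα)·G^SO − ½·4·(Σα)² = (4/2)·15² = 450.
Deadweight loss = W^SO − W^NE = 258.5.

258.5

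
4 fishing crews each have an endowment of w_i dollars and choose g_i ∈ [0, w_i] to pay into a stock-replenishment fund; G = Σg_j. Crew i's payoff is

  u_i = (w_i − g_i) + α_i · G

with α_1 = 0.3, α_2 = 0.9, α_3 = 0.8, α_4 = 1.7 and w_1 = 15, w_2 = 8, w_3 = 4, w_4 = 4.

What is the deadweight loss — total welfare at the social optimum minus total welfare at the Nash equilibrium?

∂u_i/∂g_i = α_i − 1, so crew i contributes w_i if α_i > 1, else 0.
α_i > 1 for i ∈ {4}; NE contributions (0, 0, 0, 4), G = 4.
W^NE = Σw_i − G^NE + (Σα_i)·G^NE = 31 + 2.7·4 = 41.8.
Planner: ∂(Σu_j)/∂g_i = Σα_j − 1 = 2.7 > 0, so everyone contributes w_i; G^SO = 31, W^SO = 31 + 2.7·31 = 114.7.
Deadweight loss = 72.9.

72.9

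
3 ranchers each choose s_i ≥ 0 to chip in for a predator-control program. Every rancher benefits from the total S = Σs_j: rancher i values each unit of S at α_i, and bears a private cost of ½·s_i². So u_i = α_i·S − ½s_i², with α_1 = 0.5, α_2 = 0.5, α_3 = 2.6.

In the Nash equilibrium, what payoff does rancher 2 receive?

Rancher i's FOC: ∂u_i/∂s_i = α_i − s_i = 0, so s_i* = α_i.
NE contributions = (0.5, 0.5, 2.6); S = 3.6.
u_2 = α_2·S − ½·(s_2)² = 0.5·3.6 − ½·0.5² = 1.675.

1.675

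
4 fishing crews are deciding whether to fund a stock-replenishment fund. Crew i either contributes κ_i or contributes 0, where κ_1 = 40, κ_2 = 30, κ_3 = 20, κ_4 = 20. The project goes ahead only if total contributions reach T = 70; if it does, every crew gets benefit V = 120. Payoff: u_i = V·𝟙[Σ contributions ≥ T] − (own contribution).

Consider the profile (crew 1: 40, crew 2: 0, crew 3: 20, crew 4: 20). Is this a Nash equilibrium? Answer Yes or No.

Total = 80 ≥ 70: provided.
Crew 1 (pledges 40, payoff 80): dropping to 0 → total 40, payoff 0. No gain.
Crew 2 (pledges 0, payoff 120): pledging 30 → total 110, payoff 90. No gain.
Crew 3 (pledges 20, payoff 100): dropping to 0 → total 60, payoff 0. No gain.
Crew 4 (pledges 20, payoff 100): dropping to 0 → total 60, payoff 0. No gain.

Yes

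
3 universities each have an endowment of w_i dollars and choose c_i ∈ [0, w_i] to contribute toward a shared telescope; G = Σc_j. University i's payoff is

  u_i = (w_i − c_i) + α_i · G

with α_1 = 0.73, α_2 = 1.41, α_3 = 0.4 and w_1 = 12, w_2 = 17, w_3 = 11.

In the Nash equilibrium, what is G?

∂u_i/∂c_i = α_i − 1, so university i contributes w_i if α_i > 1, else 0.
α_i > 1 for i ∈ {2}; NE contributions (0, 17, 0), G = 17.

17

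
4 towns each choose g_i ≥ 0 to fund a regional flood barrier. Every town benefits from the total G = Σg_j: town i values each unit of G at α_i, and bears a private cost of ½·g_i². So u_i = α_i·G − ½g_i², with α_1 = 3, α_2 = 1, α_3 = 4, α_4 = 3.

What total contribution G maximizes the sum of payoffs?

44

Planner FOC: ∂(Σu_j)/∂g_i = (Σα_j) − g_i = 0, so g_i^SO = Σα_j = 11 for every i; G^SO = 44.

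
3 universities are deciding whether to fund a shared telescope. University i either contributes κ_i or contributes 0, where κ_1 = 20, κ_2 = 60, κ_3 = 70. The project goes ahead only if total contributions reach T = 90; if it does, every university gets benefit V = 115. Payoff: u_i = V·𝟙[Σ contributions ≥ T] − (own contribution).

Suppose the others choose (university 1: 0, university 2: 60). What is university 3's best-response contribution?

70

Others' total = 60. Contributing 70 brings total to 130 ≥ 90: gain V − κ_3 = 45.
Best response: 70.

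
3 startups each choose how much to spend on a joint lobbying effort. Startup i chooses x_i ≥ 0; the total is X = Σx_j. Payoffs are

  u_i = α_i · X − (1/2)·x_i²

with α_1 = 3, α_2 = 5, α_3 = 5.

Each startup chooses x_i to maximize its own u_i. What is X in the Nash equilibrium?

13

Startup i's FOC: ∂u_i/∂x_i = α_i − x_i = 0, so x_i* = α_i.
NE contributions = (3, 5, 5); X = 13.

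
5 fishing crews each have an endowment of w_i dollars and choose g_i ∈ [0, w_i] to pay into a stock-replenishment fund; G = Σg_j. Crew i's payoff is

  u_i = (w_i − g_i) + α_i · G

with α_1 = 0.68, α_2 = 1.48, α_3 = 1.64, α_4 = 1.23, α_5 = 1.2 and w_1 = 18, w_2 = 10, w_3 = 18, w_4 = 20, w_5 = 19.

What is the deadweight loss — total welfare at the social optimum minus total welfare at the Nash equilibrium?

94.14

∂u_i/∂g_i = α_i − 1, so crew i contributes w_i if α_i > 1, else 0.
α_i > 1 for i ∈ {2, 3, 4, 5}; NE contributions (0, 10, 18, 20, 19), G = 67.
W^NE = Σw_i − G^NE + (Σα_i)·G^NE = 85 + 5.23·67 = 435.41.
Planner: ∂(Σu_j)/∂g_i = Σα_j − 1 = 5.23 > 0, so everyone contributes w_i; G^SO = 85, W^SO = 85 + 5.23·85 = 529.55.
Deadweight loss = 94.14.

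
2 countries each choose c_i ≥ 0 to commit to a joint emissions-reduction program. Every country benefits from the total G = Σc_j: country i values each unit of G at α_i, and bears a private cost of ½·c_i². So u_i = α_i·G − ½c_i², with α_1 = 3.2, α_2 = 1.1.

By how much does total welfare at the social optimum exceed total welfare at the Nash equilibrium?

5.725

Country i's FOC: ∂u_i/∂c_i = α_i − c_i = 0, so c_i* = α_i.
NE contributions = (3.2, 1.1); G = 4.3.
W^NE = (Σα)·G − ½Σα_i² = 4.3² − ½·11.45 = 12.765.
Planner sets c_i = Σα_j = 4.3 for every i, so G^SO = 2·4.3 = 8.6.
W^SO = (Σα)·G^SO − ½·2·(Σα)² = (2/2)·4.3² = 18.49.
Deadweight loss = W^SO − W^NE = 5.725.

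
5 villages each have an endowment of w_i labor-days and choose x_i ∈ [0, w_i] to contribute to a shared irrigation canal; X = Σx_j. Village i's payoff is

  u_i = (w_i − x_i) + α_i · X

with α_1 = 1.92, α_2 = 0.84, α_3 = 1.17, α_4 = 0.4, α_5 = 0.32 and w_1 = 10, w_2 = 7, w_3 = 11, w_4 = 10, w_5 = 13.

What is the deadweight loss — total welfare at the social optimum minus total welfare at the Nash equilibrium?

109.5

∂u_i/∂x_i = α_i − 1, so village i contributes w_i if α_i > 1, else 0.
α_i > 1 for i ∈ {1, 3}; NE contributions (10, 0, 11, 0, 0), X = 21.
W^NE = Σw_i − X^NE + (Σα_i)·X^NE = 51 + 3.65·21 = 127.65.
Planner: ∂(Σu_j)/∂x_i = Σα_j − 1 = 3.65 > 0, so everyone contributes w_i; X^SO = 51, W^SO = 51 + 3.65·51 = 237.15.
Deadweight loss = 109.5.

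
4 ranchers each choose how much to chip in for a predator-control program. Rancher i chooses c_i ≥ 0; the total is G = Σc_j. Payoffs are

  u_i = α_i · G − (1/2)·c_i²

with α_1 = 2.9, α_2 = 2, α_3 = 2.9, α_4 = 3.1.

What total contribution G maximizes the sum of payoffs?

Planner FOC: ∂(Σu_j)/∂c_i = (Σα_j) − c_i = 0, so c_i^SO = Σα_j = 10.9 for every i; G^SO = 43.6.

43.6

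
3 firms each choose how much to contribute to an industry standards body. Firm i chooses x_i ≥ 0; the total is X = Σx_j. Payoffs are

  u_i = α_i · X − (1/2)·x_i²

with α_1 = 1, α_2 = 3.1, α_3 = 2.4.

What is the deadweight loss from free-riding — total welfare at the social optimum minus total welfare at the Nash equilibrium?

29.31

Firm i's FOC: ∂u_i/∂x_i = α_i − x_i = 0, so x_i* = α_i.
NE contributions = (1, 3.1, 2.4); X = 6.5.
W^NE = (Σα)·X − ½Σα_i² = 6.5² − ½·16.37 = 34.065.
Planner sets x_i = Σα_j = 6.5 for every i, so X^SO = 3·6.5 = 19.5.
W^SO = (Σα)·X^SO − ½·3·(Σα)² = (3/2)·6.5² = 63.375.
Deadweight loss = W^SO − W^NE = 29.31.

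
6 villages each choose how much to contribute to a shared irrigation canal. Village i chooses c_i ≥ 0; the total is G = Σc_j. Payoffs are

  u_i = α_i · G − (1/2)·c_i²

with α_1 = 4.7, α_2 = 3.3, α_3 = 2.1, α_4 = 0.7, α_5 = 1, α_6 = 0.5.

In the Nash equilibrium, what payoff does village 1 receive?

46.765

Village i's FOC: ∂u_i/∂c_i = α_i − c_i = 0, so c_i* = α_i.
NE contributions = (4.7, 3.3, 2.1, 0.7, 1, 0.5); G = 12.3.
u_1 = α_1·G − ½·(c_1)² = 4.7·12.3 − ½·4.7² = 46.765.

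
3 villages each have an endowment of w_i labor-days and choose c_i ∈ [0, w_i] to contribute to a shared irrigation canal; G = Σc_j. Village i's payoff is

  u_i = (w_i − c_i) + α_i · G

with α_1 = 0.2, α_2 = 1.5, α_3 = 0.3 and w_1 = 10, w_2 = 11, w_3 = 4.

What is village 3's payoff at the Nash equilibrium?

∂u_i/∂c_i = α_i − 1, so village i contributes w_i if α_i > 1, else 0.
α_i > 1 for i ∈ {2}; NE contributions (0, 11, 0), G = 11.
u_3 = (4 − 0) + 0.3·11 = 7.3.

7.3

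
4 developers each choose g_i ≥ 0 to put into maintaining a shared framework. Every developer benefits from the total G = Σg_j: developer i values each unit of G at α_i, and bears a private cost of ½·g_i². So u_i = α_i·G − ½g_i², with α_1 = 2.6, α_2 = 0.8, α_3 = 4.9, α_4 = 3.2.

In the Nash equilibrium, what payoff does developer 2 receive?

Developer i's FOC: ∂u_i/∂g_i = α_i − g_i = 0, so g_i* = α_i.
NE contributions = (2.6, 0.8, 4.9, 3.2); G = 11.5.
u_2 = α_2·G − ½·(g_2)² = 0.8·11.5 − ½·0.8² = 8.88.

8.88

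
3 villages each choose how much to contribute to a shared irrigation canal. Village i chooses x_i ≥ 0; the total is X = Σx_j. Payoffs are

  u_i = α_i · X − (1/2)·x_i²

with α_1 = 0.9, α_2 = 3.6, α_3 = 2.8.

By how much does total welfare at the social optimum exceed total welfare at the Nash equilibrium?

Village i's FOC: ∂u_i/∂x_i = α_i − x_i = 0, so x_i* = α_i.
NE contributions = (0.9, 3.6, 2.8); X = 7.3.
W^NE = (Σα)·X − ½Σα_i² = 7.3² − ½·21.61 = 42.485.
Planner sets x_i = Σα_j = 7.3 for every i, so X^SO = 3·7.3 = 21.9.
W^SO = (Σα)·X^SO − ½·3·(Σα)² = (3/2)·7.3² = 79.935.
Deadweight loss = W^SO − W^NE = 37.45.

37.45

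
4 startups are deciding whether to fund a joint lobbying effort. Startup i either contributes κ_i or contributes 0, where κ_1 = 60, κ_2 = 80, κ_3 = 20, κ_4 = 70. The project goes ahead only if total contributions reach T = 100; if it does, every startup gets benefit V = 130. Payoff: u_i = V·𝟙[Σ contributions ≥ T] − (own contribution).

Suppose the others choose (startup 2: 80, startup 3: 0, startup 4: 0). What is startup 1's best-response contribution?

Others' total = 80. Contributing 60 brings total to 140 ≥ 100: gain V − κ_1 = 70.
Best response: 60.

60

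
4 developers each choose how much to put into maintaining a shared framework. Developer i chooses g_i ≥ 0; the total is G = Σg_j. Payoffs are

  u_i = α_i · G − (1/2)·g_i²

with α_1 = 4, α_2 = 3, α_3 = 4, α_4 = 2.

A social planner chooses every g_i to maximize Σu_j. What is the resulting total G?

52

Planner FOC: ∂(Σu_j)/∂g_i = (Σα_j) − g_i = 0, so g_i^SO = Σα_j = 13 for every i; G^SO = 52.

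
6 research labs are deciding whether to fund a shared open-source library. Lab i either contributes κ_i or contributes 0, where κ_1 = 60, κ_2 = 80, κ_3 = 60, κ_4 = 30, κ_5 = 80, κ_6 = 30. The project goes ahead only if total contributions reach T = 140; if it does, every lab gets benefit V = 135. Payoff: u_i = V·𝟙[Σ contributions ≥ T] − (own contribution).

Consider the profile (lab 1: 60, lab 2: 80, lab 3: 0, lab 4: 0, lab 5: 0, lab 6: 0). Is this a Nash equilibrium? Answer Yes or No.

Yes

Total = 140 ≥ 140: provided.
Lab 1 (pledges 60, payoff 75): dropping to 0 → total 80, payoff 0. No gain.
Lab 2 (pledges 80, payoff 55): dropping to 0 → total 60, payoff 0. No gain.
Lab 3 (pledges 0, payoff 135): pledging 60 → total 200, payoff 75. No gain.
Lab 4 (pledges 0, payoff 135): pledging 30 → total 170, payoff 105. No gain.
Lab 5 (pledges 0, payoff 135): pledging 80 → total 220, payoff 55. No gain.
Lab 6 (pledges 0, payoff 135): pledging 30 → total 170, payoff 105. No gain.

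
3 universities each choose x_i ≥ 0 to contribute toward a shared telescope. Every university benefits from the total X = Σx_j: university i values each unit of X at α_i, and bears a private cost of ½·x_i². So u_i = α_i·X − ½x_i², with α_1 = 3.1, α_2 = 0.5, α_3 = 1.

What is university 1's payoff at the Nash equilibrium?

9.455

University i's FOC: ∂u_i/∂x_i = α_i − x_i = 0, so x_i* = α_i.
NE contributions = (3.1, 0.5, 1); X = 4.6.
u_1 = α_1·X − ½·(x_1)² = 3.1·4.6 − ½·3.1² = 9.455.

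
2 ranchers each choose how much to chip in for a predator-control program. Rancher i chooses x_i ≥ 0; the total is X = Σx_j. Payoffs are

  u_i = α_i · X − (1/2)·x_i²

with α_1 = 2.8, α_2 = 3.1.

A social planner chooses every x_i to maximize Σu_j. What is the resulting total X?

11.8

Planner FOC: ∂(Σu_j)/∂x_i = (Σα_j) − x_i = 0, so x_i^SO = Σα_j = 5.9 for every i; X^SO = 11.8.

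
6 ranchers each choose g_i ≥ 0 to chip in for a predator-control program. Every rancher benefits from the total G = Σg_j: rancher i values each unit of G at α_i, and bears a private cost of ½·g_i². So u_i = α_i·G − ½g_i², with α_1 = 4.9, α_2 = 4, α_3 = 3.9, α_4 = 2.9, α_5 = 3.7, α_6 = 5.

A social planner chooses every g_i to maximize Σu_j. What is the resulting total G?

146.4

Planner FOC: ∂(Σu_j)/∂g_i = (Σα_j) − g_i = 0, so g_i^SO = Σα_j = 24.4 for every i; G^SO = 146.4.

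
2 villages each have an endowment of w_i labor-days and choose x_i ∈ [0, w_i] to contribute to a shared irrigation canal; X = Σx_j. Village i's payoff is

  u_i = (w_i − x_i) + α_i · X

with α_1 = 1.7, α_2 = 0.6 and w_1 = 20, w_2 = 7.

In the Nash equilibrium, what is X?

20

∂u_i/∂x_i = α_i − 1, so village i contributes w_i if α_i > 1, else 0.
α_i > 1 for i ∈ {1}; NE contributions (20, 0), X = 20.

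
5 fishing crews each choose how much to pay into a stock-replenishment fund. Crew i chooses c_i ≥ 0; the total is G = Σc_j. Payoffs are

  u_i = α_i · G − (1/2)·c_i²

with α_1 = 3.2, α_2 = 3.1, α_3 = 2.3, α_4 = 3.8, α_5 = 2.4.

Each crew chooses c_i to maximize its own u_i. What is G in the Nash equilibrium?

Crew i's FOC: ∂u_i/∂c_i = α_i − c_i = 0, so c_i* = α_i.
NE contributions = (3.2, 3.1, 2.3, 3.8, 2.4); G = 14.8.

14.8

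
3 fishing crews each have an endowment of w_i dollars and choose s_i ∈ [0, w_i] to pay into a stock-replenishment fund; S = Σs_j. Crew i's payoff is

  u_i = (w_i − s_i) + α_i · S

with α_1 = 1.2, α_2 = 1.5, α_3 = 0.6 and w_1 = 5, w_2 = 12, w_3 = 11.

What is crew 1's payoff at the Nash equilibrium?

∂u_i/∂s_i = α_i − 1, so crew i contributes w_i if α_i > 1, else 0.
α_i > 1 for i ∈ {1, 2}; NE contributions (5, 12, 0), S = 17.
u_1 = (5 − 5) + 1.2·17 = 20.4.

20.4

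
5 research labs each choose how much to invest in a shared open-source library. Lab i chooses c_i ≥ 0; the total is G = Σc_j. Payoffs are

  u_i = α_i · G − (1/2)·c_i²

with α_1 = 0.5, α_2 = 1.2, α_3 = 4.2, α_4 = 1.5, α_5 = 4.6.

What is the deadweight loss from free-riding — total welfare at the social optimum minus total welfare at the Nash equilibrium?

237.37

Lab i's FOC: ∂u_i/∂c_i = α_i − c_i = 0, so c_i* = α_i.
NE contributions = (0.5, 1.2, 4.2, 1.5, 4.6); G = 12.
W^NE = (Σα)·G − ½Σα_i² = 12² − ½·42.74 = 122.63.
Planner sets c_i = Σα_j = 12 for every i, so G^SO = 5·12 = 60.
W^SO = (Σα)·G^SO − ½·5·(Σα)² = (5/2)·12² = 360.
Deadweight loss = W^SO − W^NE = 237.37.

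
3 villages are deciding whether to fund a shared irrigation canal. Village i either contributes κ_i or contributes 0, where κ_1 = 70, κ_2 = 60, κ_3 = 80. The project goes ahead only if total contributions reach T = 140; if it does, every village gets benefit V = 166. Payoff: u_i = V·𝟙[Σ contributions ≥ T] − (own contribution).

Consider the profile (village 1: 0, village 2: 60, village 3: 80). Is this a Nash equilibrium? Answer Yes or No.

Yes

Total = 140 ≥ 140: provided.
Village 1 (pledges 0, payoff 166): pledging 70 → total 210, payoff 96. No gain.
Village 2 (pledges 60, payoff 106): dropping to 0 → total 80, payoff 0. No gain.
Village 3 (pledges 80, payoff 86): dropping to 0 → total 60, payoff 0. No gain.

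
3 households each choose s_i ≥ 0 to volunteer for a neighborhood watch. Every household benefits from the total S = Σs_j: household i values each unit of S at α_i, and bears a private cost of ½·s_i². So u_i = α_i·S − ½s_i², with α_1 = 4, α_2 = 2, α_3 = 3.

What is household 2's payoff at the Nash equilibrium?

16

Household i's FOC: ∂u_i/∂s_i = α_i − s_i = 0, so s_i* = α_i.
NE contributions = (4, 2, 3); S = 9.
u_2 = α_2·S − ½·(s_2)² = 2·9 − ½·2² = 16.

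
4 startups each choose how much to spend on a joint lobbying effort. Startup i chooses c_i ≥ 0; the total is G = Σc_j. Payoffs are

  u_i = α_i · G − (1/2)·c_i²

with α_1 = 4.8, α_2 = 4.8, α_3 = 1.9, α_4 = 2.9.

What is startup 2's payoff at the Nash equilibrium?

57.6

Startup i's FOC: ∂u_i/∂c_i = α_i − c_i = 0, so c_i* = α_i.
NE contributions = (4.8, 4.8, 1.9, 2.9); G = 14.4.
u_2 = α_2·G − ½·(c_2)² = 4.8·14.4 − ½·4.8² = 57.6.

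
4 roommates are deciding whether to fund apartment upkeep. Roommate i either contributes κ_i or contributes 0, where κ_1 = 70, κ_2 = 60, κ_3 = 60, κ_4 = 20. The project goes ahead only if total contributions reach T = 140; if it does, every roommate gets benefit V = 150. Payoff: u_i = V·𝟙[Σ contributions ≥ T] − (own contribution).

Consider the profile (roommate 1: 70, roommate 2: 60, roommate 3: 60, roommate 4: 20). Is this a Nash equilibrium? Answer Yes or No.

Total = 210 ≥ 140: provided.
Roommate 1 (pledges 70, payoff 80): dropping to 0 → total 140, payoff 150. Profitable deviation.

No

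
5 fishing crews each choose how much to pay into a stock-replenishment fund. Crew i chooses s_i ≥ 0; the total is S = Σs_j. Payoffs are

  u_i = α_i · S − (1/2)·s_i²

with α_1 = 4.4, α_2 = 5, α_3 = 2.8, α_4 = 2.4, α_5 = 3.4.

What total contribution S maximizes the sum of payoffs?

Planner FOC: ∂(Σu_j)/∂s_i = (Σα_j) − s_i = 0, so s_i^SO = Σα_j = 18 for every i; S^SO = 90.

90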